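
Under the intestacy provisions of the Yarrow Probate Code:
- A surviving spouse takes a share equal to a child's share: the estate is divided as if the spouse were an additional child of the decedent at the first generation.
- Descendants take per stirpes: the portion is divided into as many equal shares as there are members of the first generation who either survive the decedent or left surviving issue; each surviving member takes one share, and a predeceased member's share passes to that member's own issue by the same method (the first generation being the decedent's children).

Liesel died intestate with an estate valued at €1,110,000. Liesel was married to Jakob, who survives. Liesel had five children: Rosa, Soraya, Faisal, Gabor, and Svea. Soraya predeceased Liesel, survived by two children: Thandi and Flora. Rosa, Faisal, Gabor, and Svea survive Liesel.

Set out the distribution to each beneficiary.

Jakob: €185,000; Rosa: €185,000; Thandi: €92,500; Flora: €92,500; Faisal: €185,000; Gabor: €185,000; Svea: €185,000

The spouse counts as an additional share at the children's level, so there are 6 primary shares of €185,000. Jakob takes one such share (€185,000).
The children's combined portion (€925,000) is divided into 5 shares of €185,000: Rosa, Faisal, Gabor, and Svea each take €185,000; Soraya's €185,000 share passes to Soraya's issue.
Soraya's share (€185,000) is divided into 2 shares of €92,500: Thandi and Flora each take €92,500.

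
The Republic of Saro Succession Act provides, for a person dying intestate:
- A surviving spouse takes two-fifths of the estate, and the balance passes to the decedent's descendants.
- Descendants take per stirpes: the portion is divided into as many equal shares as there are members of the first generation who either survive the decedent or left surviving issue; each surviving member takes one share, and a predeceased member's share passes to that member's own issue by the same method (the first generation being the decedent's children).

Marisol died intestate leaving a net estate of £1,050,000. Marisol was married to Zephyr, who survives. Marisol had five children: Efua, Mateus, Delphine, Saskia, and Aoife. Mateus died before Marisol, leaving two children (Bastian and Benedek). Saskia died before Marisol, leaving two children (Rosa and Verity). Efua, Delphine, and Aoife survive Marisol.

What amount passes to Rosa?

Rosa receives £63,000.

Zephyr takes two-fifths of £1,050,000 = £420,000. The remaining £630,000 passes to the descendants.
The descendants' portion (£630,000) is divided into 5 shares of £126,000: Efua, Delphine, and Aoife each take £126,000; Mateus's £126,000 share passes to Mateus's issue; Saskia's £126,000 share passes to Saskia's issue.
Mateus's share (£126,000) is divided into 2 shares of £63,000: Bastian and Benedek each take £63,000.
Saskia's share (£126,000) is divided into 2 shares of £63,000: Rosa and Verity each take £63,000.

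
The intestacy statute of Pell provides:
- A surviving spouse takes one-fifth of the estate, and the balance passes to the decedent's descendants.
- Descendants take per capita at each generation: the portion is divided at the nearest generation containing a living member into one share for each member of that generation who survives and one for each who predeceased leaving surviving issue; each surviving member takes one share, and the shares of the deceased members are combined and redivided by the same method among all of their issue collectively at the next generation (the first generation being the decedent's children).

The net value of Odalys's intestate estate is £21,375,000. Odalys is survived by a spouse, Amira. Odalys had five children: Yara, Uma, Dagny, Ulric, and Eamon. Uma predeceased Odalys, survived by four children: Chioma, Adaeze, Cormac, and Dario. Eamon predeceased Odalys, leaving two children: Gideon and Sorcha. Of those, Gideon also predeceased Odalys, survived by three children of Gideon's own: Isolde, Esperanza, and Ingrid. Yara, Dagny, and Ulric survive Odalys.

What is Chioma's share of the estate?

Amira takes one-fifth of £21,375,000 = £4,275,000. The remaining £17,100,000 passes to the descendants.
The descendants' portion (£17,100,000) is divided at the children's generation into 5 shares of £3,420,000. Yara, Dagny, and Ulric each take £3,420,000. The 2 shares of the deceased (Uma and Eamon) are combined into a pool of £6,840,000.
That pool (£6,840,000) is divided at the grandchildren's generation into 6 shares of £1,140,000. Chioma, Adaeze, Cormac, Dario, and Sorcha each take £1,140,000. The remaining share for the deceased Gideon (£1,140,000) is carried to the next generation.
That pool (£1,140,000) is divided at the great-grandchildren's generation equally among Isolde, Esperanza, and Ingrid: £380,000 each.

Chioma receives £1,140,000.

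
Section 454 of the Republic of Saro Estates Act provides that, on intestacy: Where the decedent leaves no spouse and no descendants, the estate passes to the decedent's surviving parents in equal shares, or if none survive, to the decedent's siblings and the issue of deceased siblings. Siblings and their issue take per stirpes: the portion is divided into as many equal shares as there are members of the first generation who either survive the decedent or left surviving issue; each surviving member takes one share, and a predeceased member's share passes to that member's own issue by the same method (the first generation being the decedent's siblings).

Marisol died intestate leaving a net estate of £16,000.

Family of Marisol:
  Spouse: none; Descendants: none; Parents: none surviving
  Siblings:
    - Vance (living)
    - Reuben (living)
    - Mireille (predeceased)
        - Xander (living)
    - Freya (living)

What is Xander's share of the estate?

The entire £16,000 passes to the siblings and their issue.
That amount (£16,000) is divided into 4 shares of £4,000: Vance, Reuben, and Freya each take £4,000; Mireille's £4,000 share passes to Mireille's issue.
Mireille's share (£4,000) passes entirely to Xander.

Xander receives £4,000.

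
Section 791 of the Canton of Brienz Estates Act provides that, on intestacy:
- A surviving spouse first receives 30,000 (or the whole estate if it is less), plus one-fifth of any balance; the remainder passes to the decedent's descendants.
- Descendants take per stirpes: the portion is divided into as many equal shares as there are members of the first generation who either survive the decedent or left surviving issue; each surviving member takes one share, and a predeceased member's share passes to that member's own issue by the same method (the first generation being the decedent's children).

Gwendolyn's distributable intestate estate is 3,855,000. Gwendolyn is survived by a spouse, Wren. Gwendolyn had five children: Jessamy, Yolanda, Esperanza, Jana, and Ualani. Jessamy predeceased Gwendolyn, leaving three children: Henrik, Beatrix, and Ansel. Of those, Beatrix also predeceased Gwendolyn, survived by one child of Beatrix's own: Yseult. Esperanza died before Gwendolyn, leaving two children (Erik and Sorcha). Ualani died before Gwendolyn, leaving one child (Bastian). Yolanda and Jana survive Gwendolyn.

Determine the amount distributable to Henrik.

Wren first takes 30,000, leaving a balance of 3,825,000. Wren then takes one-fifth of the balance (765,000), for a total of 795,000. The remaining 3,060,000 passes to the descendants.
The descendants' portion (3,060,000) is divided into 5 shares of 612,000: Yolanda and Jana each take 612,000; Jessamy's 612,000 share passes to Jessamy's issue; Esperanza's 612,000 share passes to Esperanza's issue; Ualani's 612,000 share passes to Ualani's issue.
Jessamy's share (612,000) is divided into 3 shares of 204,000: Henrik and Ansel each take 204,000; Beatrix's 204,000 share passes to Beatrix's issue.
Beatrix's share (204,000) passes entirely to Yseult.
Esperanza's share (612,000) is divided into 2 shares of 306,000: Erik and Sorcha each take 306,000.
Ualani's share (612,000) passes entirely to Bastian.

Henrik receives 204,000.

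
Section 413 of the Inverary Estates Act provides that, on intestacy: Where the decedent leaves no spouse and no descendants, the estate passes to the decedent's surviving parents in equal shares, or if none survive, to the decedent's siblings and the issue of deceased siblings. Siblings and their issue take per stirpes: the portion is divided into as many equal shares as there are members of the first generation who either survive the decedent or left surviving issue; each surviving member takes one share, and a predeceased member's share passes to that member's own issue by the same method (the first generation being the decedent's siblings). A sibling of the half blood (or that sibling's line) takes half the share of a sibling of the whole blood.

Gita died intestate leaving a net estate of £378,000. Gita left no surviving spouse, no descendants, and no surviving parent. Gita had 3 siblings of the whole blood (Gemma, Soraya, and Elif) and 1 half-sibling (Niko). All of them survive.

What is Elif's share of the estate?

The entire £378,000 passes to the siblings and their issue.
Counting each half-blood sibling's line as half a unit, there are 7/2 units in £378,000, so one unit is £108,000. Whole-blood lines (Gemma, Soraya, and Elif) take £108,000 each; half-blood lines (Niko) take £54,000 each.

Elif receives £108,000.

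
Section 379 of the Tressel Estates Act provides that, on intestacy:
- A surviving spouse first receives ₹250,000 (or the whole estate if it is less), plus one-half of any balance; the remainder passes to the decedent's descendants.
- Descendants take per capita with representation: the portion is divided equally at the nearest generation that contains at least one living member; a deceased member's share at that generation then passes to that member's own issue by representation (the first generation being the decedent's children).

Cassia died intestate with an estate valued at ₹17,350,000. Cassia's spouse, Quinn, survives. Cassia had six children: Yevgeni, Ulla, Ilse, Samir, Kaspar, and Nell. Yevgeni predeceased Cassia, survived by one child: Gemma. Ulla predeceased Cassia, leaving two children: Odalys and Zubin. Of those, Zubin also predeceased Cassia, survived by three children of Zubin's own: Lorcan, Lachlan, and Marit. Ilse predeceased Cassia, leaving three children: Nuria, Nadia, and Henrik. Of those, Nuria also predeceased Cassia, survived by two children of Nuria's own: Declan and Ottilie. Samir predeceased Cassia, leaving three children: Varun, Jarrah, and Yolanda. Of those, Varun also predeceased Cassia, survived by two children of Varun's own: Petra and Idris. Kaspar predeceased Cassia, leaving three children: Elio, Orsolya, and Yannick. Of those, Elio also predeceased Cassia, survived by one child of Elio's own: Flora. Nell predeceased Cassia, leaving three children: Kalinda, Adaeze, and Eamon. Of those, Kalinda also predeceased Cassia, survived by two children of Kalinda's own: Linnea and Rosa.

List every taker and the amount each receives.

Quinn: ₹8,800,000; Gemma: ₹570,000; Odalys: ₹570,000; Lorcan: ₹190,000; Lachlan: ₹190,000; Marit: ₹190,000; Declan: ₹285,000; Ottilie: ₹285,000; Nadia: ₹570,000; Henrik: ₹570,000; Petra: ₹285,000; Idris: ₹285,000; Jarrah: ₹570,000; Yolanda: ₹570,000; Flora: ₹570,000; Orsolya: ₹570,000; Yannick: ₹570,000; Linnea: ₹285,000; Rosa: ₹285,000; Adaeze: ₹570,000; Eamon: ₹570,000

Quinn first takes ₹250,000, leaving a balance of ₹17,100,000. Quinn then takes one-half of the balance (₹8,550,000), for a total of ₹8,800,000. The remaining ₹8,550,000 passes to the descendants.
No child survives, so the initial division is made at the grandchildren's generation.
The descendants' portion (₹8,550,000) is divided into 15 shares of ₹570,000: Gemma, Odalys, Nadia, Henrik, Jarrah, Yolanda, Orsolya, Yannick, Adaeze, and Eamon each take ₹570,000; Zubin's ₹570,000 share passes to Zubin's issue; Nuria's ₹570,000 share passes to Nuria's issue; Varun's ₹570,000 share passes to Varun's issue; Elio's ₹570,000 share passes to Elio's issue; Kalinda's ₹570,000 share passes to Kalinda's issue.
Zubin's share (₹570,000) is divided into 3 shares of ₹190,000: Lorcan, Lachlan, and Marit each take ₹190,000.
Nuria's share (₹570,000) is divided into 2 shares of ₹285,000: Declan and Ottilie each take ₹285,000.
Varun's share (₹570,000) is divided into 2 shares of ₹285,000: Petra and Idris each take ₹285,000.
Elio's share (₹570,000) passes entirely to Flora.
Kalinda's share (₹570,000) is divided into 2 shares of ₹285,000: Linnea and Rosa each take ₹285,000.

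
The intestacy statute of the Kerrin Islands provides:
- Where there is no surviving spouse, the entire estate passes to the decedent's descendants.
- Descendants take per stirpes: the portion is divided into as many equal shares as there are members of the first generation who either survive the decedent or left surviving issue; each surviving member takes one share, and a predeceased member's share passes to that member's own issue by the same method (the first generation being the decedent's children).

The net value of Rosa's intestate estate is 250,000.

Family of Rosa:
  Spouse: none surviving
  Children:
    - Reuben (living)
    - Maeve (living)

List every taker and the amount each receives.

The entire 250,000 passes to the descendants.
That amount (250,000) is divided into 2 shares of 125,000: Reuben and Maeve each take 125,000.

Reuben: 125,000; Maeve: 125,000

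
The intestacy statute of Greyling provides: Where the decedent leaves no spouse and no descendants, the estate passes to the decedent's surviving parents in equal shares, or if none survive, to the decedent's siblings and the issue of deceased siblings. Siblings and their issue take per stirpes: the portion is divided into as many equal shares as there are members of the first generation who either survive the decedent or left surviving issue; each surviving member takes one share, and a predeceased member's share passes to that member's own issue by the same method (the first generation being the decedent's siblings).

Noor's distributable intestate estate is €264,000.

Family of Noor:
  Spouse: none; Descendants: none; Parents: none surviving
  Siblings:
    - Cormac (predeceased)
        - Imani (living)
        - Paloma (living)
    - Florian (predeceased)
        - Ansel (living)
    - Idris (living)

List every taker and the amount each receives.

Imani: €44,000; Paloma: €44,000; Ansel: €88,000; Idris: €88,000

The entire €264,000 passes to the siblings and their issue.
That amount (€264,000) is divided into 3 shares of €88,000: Idris takes €88,000; Cormac's €88,000 share passes to Cormac's issue; Florian's €88,000 share passes to Florian's issue.
Cormac's share (€88,000) is divided into 2 shares of €44,000: Imani and Paloma each take €44,000.
Florian's share (€88,000) passes entirely to Ansel.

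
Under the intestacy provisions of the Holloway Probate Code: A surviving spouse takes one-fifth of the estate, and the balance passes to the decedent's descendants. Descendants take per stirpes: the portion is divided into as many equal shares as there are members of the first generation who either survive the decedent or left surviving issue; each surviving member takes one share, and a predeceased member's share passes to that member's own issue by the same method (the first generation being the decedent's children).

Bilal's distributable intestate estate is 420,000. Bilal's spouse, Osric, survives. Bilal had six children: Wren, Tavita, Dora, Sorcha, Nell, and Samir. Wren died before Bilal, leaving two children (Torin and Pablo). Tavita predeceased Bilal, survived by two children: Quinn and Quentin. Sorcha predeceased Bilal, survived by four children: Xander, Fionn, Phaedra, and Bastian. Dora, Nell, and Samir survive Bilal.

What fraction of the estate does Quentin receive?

Osric takes one-fifth of 420,000 = 84,000. The remaining 336,000 passes to the descendants.
The descendants' portion (336,000) is divided into 6 shares of 56,000: Dora, Nell, and Samir each take 56,000; Wren's 56,000 share passes to Wren's issue; Tavita's 56,000 share passes to Tavita's issue; Sorcha's 56,000 share passes to Sorcha's issue.
Wren's share (56,000) is divided into 2 shares of 28,000: Torin and Pablo each take 28,000.
Tavita's share (56,000) is divided into 2 shares of 28,000: Quinn and Quentin each take 28,000.
Sorcha's share (56,000) is divided into 4 shares of 14,000: Xander, Fionn, Phaedra, and Bastian each take 14,000.

Quentin receives 1/15 of the estate.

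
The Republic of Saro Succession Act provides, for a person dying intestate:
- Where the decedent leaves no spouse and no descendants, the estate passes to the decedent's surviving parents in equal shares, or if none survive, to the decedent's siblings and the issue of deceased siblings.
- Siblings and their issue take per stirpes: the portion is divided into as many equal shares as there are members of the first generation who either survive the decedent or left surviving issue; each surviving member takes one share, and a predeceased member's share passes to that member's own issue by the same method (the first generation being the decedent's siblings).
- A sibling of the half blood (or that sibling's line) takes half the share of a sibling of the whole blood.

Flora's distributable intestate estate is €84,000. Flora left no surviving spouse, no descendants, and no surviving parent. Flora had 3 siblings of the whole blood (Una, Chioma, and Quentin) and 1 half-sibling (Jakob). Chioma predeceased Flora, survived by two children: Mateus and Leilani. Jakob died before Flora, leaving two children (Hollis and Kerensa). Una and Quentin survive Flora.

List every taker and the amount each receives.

Una: €24,000; Mateus: €12,000; Leilani: €12,000; Quentin: €24,000; Hollis: €6,000; Kerensa: €6,000

The entire €84,000 passes to the siblings and their issue.
Counting each half-blood sibling's line as half a unit, there are 7/2 units in €84,000, so one unit is €24,000. Whole-blood lines (Una, Chioma, and Quentin) take €24,000 each; half-blood lines (Jakob) take €12,000 each.
Chioma's share (€24,000) is divided into 2 shares of €12,000: Mateus and Leilani each take €12,000.
Jakob's share (€12,000) is divided into 2 shares of €6,000: Hollis and Kerensa each take €6,000.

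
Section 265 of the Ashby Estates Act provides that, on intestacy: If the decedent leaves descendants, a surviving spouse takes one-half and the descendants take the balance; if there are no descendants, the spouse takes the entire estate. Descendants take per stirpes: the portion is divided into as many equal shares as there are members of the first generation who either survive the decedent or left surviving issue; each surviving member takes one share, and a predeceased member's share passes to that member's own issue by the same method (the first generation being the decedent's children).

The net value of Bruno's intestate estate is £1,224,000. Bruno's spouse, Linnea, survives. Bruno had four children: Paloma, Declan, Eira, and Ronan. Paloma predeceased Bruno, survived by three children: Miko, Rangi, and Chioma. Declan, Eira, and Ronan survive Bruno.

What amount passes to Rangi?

Linnea takes one-half of £1,224,000 = £612,000. The remaining £612,000 passes to the descendants.
The descendants' portion (£612,000) is divided into 4 shares of £153,000: Declan, Eira, and Ronan each take £153,000; Paloma's £153,000 share passes to Paloma's issue.
Paloma's share (£153,000) is divided into 3 shares of £51,000: Miko, Rangi, and Chioma each take £51,000.

Rangi receives £51,000.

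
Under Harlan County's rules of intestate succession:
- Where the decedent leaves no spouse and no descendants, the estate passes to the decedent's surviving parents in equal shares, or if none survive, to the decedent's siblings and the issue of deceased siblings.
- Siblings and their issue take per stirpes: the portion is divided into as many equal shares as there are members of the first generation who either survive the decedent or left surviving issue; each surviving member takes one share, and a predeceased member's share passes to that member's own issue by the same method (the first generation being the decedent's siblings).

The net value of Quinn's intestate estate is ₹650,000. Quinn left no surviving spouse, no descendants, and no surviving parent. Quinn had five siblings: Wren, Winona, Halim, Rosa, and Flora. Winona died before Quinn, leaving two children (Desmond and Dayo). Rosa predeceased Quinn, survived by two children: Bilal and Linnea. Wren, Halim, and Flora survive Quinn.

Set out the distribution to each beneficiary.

The entire ₹650,000 passes to the siblings and their issue.
That amount (₹650,000) is divided into 5 shares of ₹130,000: Wren, Halim, and Flora each take ₹130,000; Winona's ₹130,000 share passes to Winona's issue; Rosa's ₹130,000 share passes to Rosa's issue.
Winona's share (₹130,000) is divided into 2 shares of ₹65,000: Desmond and Dayo each take ₹65,000.
Rosa's share (₹130,000) is divided into 2 shares of ₹65,000: Bilal and Linnea each take ₹65,000.

Wren: ₹130,000; Desmond: ₹65,000; Dayo: ₹65,000; Halim: ₹130,000; Bilal: ₹65,000; Linnea: ₹65,000; Flora: ₹130,000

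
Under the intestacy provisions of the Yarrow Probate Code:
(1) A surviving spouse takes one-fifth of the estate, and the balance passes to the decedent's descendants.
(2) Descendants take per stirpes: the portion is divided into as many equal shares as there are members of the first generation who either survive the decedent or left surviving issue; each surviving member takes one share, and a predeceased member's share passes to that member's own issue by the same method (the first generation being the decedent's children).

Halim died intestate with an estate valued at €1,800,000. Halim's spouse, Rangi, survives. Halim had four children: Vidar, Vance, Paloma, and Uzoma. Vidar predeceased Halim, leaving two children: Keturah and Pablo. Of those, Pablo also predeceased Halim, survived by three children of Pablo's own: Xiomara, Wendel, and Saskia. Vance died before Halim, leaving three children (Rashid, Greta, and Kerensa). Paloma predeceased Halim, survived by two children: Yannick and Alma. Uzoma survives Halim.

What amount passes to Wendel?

Wendel receives €60,000.

Rangi takes one-fifth of €1,800,000 = €360,000. The remaining €1,440,000 passes to the descendants.
The descendants' portion (€1,440,000) is divided into 4 shares of €360,000: Uzoma takes €360,000; Vidar's €360,000 share passes to Vidar's issue; Vance's €360,000 share passes to Vance's issue; Paloma's €360,000 share passes to Paloma's issue.
Vidar's share (€360,000) is divided into 2 shares of €180,000: Keturah takes €180,000; Pablo's €180,000 share passes to Pablo's issue.
Pablo's share (€180,000) is divided into 3 shares of €60,000: Xiomara, Wendel, and Saskia each take €60,000.
Vance's share (€360,000) is divided into 3 shares of €120,000: Rashid, Greta, and Kerensa each take €120,000.
Paloma's share (€360,000) is divided into 2 shares of €180,000: Yannick and Alma each take €180,000.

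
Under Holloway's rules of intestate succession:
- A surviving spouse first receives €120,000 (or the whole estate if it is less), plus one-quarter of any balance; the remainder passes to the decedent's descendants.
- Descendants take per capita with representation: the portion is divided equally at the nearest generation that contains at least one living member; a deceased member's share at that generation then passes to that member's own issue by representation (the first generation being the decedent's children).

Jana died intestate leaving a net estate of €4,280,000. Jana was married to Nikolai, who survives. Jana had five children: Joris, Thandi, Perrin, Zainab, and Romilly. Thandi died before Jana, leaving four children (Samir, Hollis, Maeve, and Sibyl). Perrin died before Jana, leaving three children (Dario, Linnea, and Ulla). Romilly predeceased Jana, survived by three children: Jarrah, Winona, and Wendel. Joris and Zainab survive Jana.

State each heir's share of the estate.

Nikolai first takes €120,000, leaving a balance of €4,160,000. Nikolai then takes one-quarter of the balance (€1,040,000), for a total of €1,160,000. The remaining €3,120,000 passes to the descendants.
The descendants' portion (€3,120,000) is divided into 5 shares of €624,000: Joris and Zainab each take €624,000; Thandi's €624,000 share passes to Thandi's issue; Perrin's €624,000 share passes to Perrin's issue; Romilly's €624,000 share passes to Romilly's issue.
Thandi's share (€624,000) is divided into 4 shares of €156,000: Samir, Hollis, Maeve, and Sibyl each take €156,000.
Perrin's share (€624,000) is divided into 3 shares of €208,000: Dario, Linnea, and Ulla each take €208,000.
Romilly's share (€624,000) is divided into 3 shares of €208,000: Jarrah, Winona, and Wendel each take €208,000.

Nikolai: €1,160,000; Joris: €624,000; Samir: €156,000; Hollis: €156,000; Maeve: €156,000; Sibyl: €156,000; Dario: €208,000; Linnea: €208,000; Ulla: €208,000; Zainab: €624,000; Jarrah: €208,000; Winona: €208,000; Wendel: €208,000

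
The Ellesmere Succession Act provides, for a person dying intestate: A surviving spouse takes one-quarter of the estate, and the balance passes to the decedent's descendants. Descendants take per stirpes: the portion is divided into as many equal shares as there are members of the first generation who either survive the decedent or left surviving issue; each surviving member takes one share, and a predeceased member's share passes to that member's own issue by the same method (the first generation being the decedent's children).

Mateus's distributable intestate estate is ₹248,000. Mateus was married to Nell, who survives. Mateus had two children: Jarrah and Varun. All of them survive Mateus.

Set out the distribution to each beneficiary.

Nell: ₹62,000; Jarrah: ₹93,000; Varun: ₹93,000

Nell takes one-quarter of ₹248,000 = ₹62,000. The remaining ₹186,000 passes to the descendants.
The descendants' portion (₹186,000) is divided into 2 shares of ₹93,000: Jarrah and Varun each take ₹93,000.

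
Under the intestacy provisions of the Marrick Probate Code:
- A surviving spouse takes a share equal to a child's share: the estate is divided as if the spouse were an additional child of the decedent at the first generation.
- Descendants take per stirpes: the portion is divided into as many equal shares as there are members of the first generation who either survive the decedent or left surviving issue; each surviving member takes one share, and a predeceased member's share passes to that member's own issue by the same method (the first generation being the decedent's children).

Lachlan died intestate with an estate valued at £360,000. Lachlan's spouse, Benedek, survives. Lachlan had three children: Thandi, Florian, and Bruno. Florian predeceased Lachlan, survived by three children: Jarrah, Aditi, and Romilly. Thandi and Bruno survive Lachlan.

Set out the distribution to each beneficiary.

The spouse counts as an additional share at the children's level, so there are 4 primary shares of £90,000. Benedek takes one such share (£90,000).
The children's combined portion (£270,000) is divided into 3 shares of £90,000: Thandi and Bruno each take £90,000; Florian's £90,000 share passes to Florian's issue.
Florian's share (£90,000) is divided into 3 shares of £30,000: Jarrah, Aditi, and Romilly each take £30,000.

Benedek: £90,000; Thandi: £90,000; Jarrah: £30,000; Aditi: £30,000; Romilly: £30,000; Bruno: £90,000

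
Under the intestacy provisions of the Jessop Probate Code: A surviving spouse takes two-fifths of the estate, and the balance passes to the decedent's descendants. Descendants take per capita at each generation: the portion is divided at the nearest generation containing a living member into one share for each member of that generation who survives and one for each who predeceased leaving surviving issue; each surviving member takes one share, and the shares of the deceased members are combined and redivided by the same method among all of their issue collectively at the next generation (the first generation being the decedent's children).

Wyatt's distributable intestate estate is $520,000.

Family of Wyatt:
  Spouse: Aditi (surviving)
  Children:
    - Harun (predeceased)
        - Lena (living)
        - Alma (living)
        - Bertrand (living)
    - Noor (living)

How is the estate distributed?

Aditi: $208,000; Lena: $52,000; Alma: $52,000; Bertrand: $52,000; Noor: $156,000

Aditi takes two-fifths of $520,000 = $208,000. The remaining $312,000 passes to the descendants.
The descendants' portion ($312,000) is divided at the children's generation into 2 shares of $156,000. Noor takes $156,000. The remaining share for the deceased Harun ($156,000) is carried to the next generation.
That pool ($156,000) is divided at the grandchildren's generation equally among Lena, Alma, and Bertrand: $52,000 each.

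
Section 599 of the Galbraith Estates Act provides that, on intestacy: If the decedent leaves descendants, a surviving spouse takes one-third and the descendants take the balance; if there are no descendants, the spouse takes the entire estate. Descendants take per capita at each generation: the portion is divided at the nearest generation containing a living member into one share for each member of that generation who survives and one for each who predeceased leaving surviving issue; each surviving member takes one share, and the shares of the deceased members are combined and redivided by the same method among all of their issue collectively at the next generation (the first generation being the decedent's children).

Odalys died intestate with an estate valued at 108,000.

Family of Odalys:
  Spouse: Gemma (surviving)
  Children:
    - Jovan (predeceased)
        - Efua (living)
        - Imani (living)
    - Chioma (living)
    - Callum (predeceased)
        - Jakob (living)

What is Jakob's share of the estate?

Gemma takes one-third of 108,000 = 36,000. The remaining 72,000 passes to the descendants.
The descendants' portion (72,000) is divided at the children's generation into 3 shares of 24,000. Chioma takes 24,000. The 2 shares of the deceased (Jovan and Callum) are combined into a pool of 48,000.
That pool (48,000) is divided at the grandchildren's generation equally among Efua, Imani, and Jakob: 16,000 each.

Jakob receives 16,000.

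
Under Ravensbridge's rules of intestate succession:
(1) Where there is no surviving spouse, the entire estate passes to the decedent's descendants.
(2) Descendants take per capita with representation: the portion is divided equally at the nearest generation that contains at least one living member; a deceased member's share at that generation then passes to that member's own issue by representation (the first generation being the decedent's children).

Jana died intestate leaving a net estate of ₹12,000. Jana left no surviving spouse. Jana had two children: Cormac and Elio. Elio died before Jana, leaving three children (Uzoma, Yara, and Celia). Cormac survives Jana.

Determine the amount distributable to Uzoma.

The entire ₹12,000 passes to the descendants.
That amount (₹12,000) is divided into 2 shares of ₹6,000: Cormac takes ₹6,000; Elio's ₹6,000 share passes to Elio's issue.
Elio's share (₹6,000) is divided into 3 shares of ₹2,000: Uzoma, Yara, and Celia each take ₹2,000.

Uzoma receives ₹2,000.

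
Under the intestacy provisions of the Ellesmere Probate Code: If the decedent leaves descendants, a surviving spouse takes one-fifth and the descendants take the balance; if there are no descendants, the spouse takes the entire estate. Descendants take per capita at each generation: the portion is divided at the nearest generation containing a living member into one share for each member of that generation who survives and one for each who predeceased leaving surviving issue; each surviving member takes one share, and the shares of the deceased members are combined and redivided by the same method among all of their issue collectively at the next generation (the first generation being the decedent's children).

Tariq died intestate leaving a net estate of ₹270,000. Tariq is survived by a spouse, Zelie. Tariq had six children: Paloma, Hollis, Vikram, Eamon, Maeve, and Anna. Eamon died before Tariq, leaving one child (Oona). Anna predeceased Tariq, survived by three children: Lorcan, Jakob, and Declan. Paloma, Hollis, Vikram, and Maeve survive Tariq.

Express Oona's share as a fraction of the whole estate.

Oona receives 1/15 of the estate.

Zelie takes one-fifth of ₹270,000 = ₹54,000. The remaining ₹216,000 passes to the descendants.
The descendants' portion (₹216,000) is divided at the children's generation into 6 shares of ₹36,000. Paloma, Hollis, Vikram, and Maeve each take ₹36,000. The 2 shares of the deceased (Eamon and Anna) are combined into a pool of ₹72,000.
That pool (₹72,000) is divided at the grandchildren's generation equally among Oona, Lorcan, Jakob, and Declan: ₹18,000 each.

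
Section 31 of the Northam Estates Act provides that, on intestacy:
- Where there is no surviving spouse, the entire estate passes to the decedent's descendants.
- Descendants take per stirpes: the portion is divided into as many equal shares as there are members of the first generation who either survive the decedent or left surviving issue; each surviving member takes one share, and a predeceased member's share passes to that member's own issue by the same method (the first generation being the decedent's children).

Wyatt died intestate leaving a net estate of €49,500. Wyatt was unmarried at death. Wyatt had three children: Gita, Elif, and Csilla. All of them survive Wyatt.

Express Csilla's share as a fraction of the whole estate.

Csilla receives 1/3 of the estate.

The entire €49,500 passes to the descendants.
That amount (€49,500) is divided into 3 shares of €16,500: Gita, Elif, and Csilla each take €16,500.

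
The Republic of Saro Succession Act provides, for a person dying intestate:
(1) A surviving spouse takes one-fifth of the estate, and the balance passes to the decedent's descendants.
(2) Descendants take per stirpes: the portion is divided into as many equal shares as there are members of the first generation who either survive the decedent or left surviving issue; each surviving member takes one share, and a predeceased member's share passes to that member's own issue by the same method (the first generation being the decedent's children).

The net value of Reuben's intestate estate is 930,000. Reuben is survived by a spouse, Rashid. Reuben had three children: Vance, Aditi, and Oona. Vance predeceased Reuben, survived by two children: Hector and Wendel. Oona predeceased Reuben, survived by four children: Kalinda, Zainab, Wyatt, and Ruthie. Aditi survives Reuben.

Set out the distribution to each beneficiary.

Rashid takes one-fifth of 930,000 = 186,000. The remaining 744,000 passes to the descendants.
The descendants' portion (744,000) is divided into 3 shares of 248,000: Aditi takes 248,000; Vance's 248,000 share passes to Vance's issue; Oona's 248,000 share passes to Oona's issue.
Vance's share (248,000) is divided into 2 shares of 124,000: Hector and Wendel each take 124,000.
Oona's share (248,000) is divided into 4 shares of 62,000: Kalinda, Zainab, Wyatt, and Ruthie each take 62,000.

Rashid: 186,000; Hector: 124,000; Wendel: 124,000; Aditi: 248,000; Kalinda: 62,000; Zainab: 62,000; Wyatt: 62,000; Ruthie: 62,000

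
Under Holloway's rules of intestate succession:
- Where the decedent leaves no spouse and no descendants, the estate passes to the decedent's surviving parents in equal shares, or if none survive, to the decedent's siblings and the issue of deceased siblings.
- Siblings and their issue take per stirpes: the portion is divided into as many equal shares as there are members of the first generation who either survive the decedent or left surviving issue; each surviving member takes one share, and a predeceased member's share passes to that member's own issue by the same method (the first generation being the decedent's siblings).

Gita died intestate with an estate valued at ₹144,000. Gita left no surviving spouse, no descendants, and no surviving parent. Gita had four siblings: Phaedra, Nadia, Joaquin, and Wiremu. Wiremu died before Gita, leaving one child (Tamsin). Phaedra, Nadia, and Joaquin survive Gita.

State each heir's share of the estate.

The entire ₹144,000 passes to the siblings and their issue.
That amount (₹144,000) is divided into 4 shares of ₹36,000: Phaedra, Nadia, and Joaquin each take ₹36,000; Wiremu's ₹36,000 share passes to Wiremu's issue.
Wiremu's share (₹36,000) passes entirely to Tamsin.

Phaedra: ₹36,000; Nadia: ₹36,000; Joaquin: ₹36,000; Tamsin: ₹36,000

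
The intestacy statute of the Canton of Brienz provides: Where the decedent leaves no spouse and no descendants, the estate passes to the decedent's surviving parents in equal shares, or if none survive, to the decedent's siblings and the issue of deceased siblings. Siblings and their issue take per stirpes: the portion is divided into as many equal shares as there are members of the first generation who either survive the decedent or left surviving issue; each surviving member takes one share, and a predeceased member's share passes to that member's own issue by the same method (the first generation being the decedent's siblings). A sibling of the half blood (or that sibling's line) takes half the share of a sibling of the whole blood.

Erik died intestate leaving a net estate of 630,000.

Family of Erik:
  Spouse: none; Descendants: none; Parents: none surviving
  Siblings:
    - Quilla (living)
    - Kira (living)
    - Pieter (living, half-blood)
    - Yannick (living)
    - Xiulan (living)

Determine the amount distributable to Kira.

The entire 630,000 passes to the siblings and their issue.
Counting each half-blood sibling's line as half a unit, there are 9/2 units in 630,000, so one unit is 140,000. Whole-blood lines (Quilla, Kira, Yannick, and Xiulan) take 140,000 each; half-blood lines (Pieter) take 70,000 each.

Kira receives 140,000.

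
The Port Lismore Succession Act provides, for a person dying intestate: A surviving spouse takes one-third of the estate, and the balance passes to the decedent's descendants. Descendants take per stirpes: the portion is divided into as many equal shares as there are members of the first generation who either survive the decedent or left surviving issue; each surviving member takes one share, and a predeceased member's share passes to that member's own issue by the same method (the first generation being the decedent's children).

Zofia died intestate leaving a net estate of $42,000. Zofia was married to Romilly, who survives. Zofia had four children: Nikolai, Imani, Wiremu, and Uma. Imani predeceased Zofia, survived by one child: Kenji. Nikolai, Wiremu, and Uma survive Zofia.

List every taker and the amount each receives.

Romilly takes one-third of $42,000 = $14,000. The remaining $28,000 passes to the descendants.
The descendants' portion ($28,000) is divided into 4 shares of $7,000: Nikolai, Wiremu, and Uma each take $7,000; Imani's $7,000 share passes to Imani's issue.
Imani's share ($7,000) passes entirely to Kenji.

Romilly: $14,000; Nikolai: $7,000; Kenji: $7,000; Wiremu: $7,000; Uma: $7,000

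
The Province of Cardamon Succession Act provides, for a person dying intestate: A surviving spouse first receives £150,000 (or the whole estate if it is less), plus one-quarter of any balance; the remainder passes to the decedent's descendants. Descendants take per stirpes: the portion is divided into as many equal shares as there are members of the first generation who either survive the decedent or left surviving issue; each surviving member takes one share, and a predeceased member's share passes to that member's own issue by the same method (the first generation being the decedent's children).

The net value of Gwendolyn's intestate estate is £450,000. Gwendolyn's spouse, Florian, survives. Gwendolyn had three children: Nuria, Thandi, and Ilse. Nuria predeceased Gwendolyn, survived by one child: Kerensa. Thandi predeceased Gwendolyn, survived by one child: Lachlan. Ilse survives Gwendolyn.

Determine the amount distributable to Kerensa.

Florian first takes £150,000, leaving a balance of £300,000. Florian then takes one-quarter of the balance (£75,000), for a total of £225,000. The remaining £225,000 passes to the descendants.
The descendants' portion (£225,000) is divided into 3 shares of £75,000: Ilse takes £75,000; Nuria's £75,000 share passes to Nuria's issue; Thandi's £75,000 share passes to Thandi's issue.
Nuria's share (£75,000) passes entirely to Kerensa.
Thandi's share (£75,000) passes entirely to Lachlan.

Kerensa receives £75,000.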